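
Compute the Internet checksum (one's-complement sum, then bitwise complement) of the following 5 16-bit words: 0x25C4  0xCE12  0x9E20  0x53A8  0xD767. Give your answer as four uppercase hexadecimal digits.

42F8

One's-complement addition (fold any carry out of bit 15 back into bit 0):
  0x25C4 + 0xCE12 = 0x0F3D6
  0xF3D6 + 0x9E20 = 0x191F6 → wrap carry → 0x91F7
  0x91F7 + 0x53A8 = 0x0E59F
  0xE59F + 0xD767 = 0x1BD06 → wrap carry → 0xBD07
One's-complement sum = 0xBD07.
Checksum = ~0xBD07 & 0xFFFF = 0x42F8.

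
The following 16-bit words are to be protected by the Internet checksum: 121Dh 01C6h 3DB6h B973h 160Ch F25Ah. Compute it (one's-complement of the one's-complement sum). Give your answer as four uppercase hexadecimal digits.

EC8B

One's-complement addition (fold any carry out of bit 15 back into bit 0):
  0x121D + 0x01C6 = 0x013E3
  0x13E3 + 0x3DB6 = 0x05199
  0x5199 + 0xB973 = 0x10B0C → wrap carry → 0x0B0D
  0x0B0D + 0x160C = 0x02119
  0x2119 + 0xF25A = 0x11373 → wrap carry → 0x1374
One's-complement sum = 0x1374.
Checksum = ~0x1374 & 0xFFFF = 0xEC8B.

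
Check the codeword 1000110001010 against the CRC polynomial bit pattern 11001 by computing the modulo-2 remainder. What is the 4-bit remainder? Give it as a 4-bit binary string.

0000

Modulo-2 division of 1000110001010 by 11001:
  pos 0: 10001 XOR 11001 = 01000
  pos 1: 10001 XOR 11001 = 01000
  pos 2: 10000 XOR 11001 = 01001
  pos 3: 10010 XOR 11001 = 01011
  pos 4: 10110 XOR 11001 = 01111
  pos 5: 11111 XOR 11001 = 00110
  pos 7: 11001 XOR 11001 = 00000
Remainder = 0000 (zero — the frame passes the CRC check).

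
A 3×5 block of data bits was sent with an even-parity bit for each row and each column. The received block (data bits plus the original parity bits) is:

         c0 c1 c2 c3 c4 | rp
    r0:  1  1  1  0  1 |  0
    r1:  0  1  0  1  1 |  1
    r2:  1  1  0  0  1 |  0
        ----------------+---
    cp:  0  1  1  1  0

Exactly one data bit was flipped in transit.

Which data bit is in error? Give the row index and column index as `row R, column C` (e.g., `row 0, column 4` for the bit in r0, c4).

Recompute each row's even parity and compare to rp:
  r0: data parity 0, sent rp 0 → ok
  r1: data parity 1, sent rp 1 → ok
  r2: data parity 1, sent rp 0 → mismatch
Recompute each column's even parity and compare to cp:
  c0: data parity 0, sent cp 0 → ok
  c1: data parity 1, sent cp 1 → ok
  c2: data parity 1, sent cp 1 → ok
  c3: data parity 1, sent cp 1 → ok
  c4: data parity 1, sent cp 0 → mismatch
Exactly one row (r2) and one column (c4) fail → the flipped bit is at their intersection.

row 2, column 4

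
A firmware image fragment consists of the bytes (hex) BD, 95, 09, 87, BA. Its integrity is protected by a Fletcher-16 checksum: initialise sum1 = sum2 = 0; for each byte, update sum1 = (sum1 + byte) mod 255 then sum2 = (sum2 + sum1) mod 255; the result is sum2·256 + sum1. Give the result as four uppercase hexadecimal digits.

Running sums (mod 255):
  after byte 0 (BD): sum1=189, sum2=189
  after byte 1 (95): sum1=83, sum2=17
  after byte 2 (09): sum1=92, sum2=109
  after byte 3 (87): sum1=227, sum2=81
  after byte 4 (BA): sum1=158, sum2=239
Checksum = sum2·256 + sum1 = 239·256 + 158 = 61342 = 0xEF9E.

EF9E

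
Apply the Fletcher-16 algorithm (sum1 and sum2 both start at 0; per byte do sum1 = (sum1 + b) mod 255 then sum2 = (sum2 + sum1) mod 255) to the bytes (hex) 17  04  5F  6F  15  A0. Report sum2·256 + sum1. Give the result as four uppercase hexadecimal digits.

Running sums (mod 255):
  after byte 0 (17): sum1=23, sum2=23
  after byte 1 (04): sum1=27, sum2=50
  after byte 2 (5F): sum1=122, sum2=172
  after byte 3 (6F): sum1=233, sum2=150
  after byte 4 (15): sum1=254, sum2=149
  after byte 5 (A0): sum1=159, sum2=53
Checksum = sum2·256 + sum1 = 53·256 + 159 = 13727 = 0x359F.

359F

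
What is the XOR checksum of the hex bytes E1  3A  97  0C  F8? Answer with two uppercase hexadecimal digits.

B8

XOR the bytes together:
  start with 0xE1
  0xE1 ⊕ 0x3A = 0xDB
  0xDB ⊕ 0x97 = 0x4C
  0x4C ⊕ 0x0C = 0x40
  0x40 ⊕ 0xF8 = 0xB8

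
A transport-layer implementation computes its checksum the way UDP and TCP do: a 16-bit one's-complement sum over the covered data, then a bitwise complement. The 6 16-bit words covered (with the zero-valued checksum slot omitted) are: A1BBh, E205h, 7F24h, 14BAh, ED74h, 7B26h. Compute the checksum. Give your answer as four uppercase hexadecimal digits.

One's-complement addition (fold any carry out of bit 15 back into bit 0):
  0xA1BB + 0xE205 = 0x183C0 → wrap carry → 0x83C1
  0x83C1 + 0x7F24 = 0x102E5 → wrap carry → 0x02E6
  0x02E6 + 0x14BA = 0x017A0
  0x17A0 + 0xED74 = 0x10514 → wrap carry → 0x0515
  0x0515 + 0x7B26 = 0x0803B
One's-complement sum = 0x803B.
Checksum = ~0x803B & 0xFFFF = 0x7FC4.

7FC4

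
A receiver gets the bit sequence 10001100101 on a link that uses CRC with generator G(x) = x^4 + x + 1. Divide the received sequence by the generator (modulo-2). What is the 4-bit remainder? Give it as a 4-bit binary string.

Modulo-2 division of 10001100101 by 10011:
  pos 0: 10001 XOR 10011 = 00010
  pos 3: 10100 XOR 10011 = 00111
  pos 5: 11110 XOR 10011 = 01101
  pos 6: 11011 XOR 10011 = 01000
Remainder = 1000 (nonzero — an error is detected).

1000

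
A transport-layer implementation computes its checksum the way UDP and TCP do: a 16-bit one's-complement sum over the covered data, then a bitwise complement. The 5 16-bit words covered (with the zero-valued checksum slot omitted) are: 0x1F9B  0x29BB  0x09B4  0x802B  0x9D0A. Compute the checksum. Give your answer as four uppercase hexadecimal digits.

One's-complement addition (fold any carry out of bit 15 back into bit 0):
  0x1F9B + 0x29BB = 0x04956
  0x4956 + 0x09B4 = 0x0530A
  0x530A + 0x802B = 0x0D335
  0xD335 + 0x9D0A = 0x1703F → wrap carry → 0x7040
One's-complement sum = 0x7040.
Checksum = ~0x7040 & 0xFFFF = 0x8FBF.

8FBF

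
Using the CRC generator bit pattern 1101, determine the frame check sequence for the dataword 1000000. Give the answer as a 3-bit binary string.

Append 3 zeros: 1000000000. Divide by 1101 (XOR where the leading bit is 1):
  pos 0: 1000 XOR 1101 = 0101
  pos 1: 1010 XOR 1101 = 0111
  pos 2: 1110 XOR 1101 = 0011
  pos 4: 1100 XOR 1101 = 0001
Remainder (last 3 bits) = 100. This is the CRC / FCS.

100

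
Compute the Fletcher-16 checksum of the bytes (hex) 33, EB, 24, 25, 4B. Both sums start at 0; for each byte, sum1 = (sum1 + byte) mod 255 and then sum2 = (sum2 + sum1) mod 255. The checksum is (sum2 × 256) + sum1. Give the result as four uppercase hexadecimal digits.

Running sums (mod 255):
  after byte 0 (33): sum1=51, sum2=51
  after byte 1 (EB): sum1=31, sum2=82
  after byte 2 (24): sum1=67, sum2=149
  after byte 3 (25): sum1=104, sum2=253
  after byte 4 (4B): sum1=179, sum2=177
Checksum = sum2·256 + sum1 = 177·256 + 179 = 45491 = 0xB1B3.

B1B3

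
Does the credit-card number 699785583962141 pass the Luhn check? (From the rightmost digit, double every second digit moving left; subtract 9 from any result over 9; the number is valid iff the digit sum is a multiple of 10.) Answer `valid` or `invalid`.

From the right, keep odd positions and double even positions (subtract 9 from any doubled value over 9):
  doubled (positions 2,4,...): 8 4 9 7 1 5 9 → sum 43
  kept (positions 1,3,...): 1 1 6 3 5 8 9 6 → sum 39
Total = 82.
82 mod 10 = 2, so the number is invalid.

invalid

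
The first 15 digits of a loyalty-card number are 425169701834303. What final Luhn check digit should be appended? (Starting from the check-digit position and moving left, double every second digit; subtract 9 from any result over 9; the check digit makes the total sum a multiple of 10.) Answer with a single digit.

9

Partial digits right→left: 3 0 3 4 3 8 1 0 7 9 6 1 5 2 4
Double every second digit counting from the check-digit position (so the 1st, 3rd, 5th, ... of the partial from the right).
  doubled (with −9 where >9): 6 6 6 2 5 3 1 8 → sum 37
  kept as-is: 0 4 8 0 9 1 2 → sum 24
Total = 37 + 24 = 61.
Check digit = (10 − (61 mod 10)) mod 10 = 9.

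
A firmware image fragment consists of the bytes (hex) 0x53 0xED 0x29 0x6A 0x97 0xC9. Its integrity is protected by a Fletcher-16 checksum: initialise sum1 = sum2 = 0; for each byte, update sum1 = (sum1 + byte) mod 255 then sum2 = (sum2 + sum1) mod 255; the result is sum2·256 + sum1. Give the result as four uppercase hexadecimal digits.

7636

Running sums (mod 255):
  after byte 0 (0x53): sum1=83, sum2=83
  after byte 1 (0xED): sum1=65, sum2=148
  after byte 2 (0x29): sum1=106, sum2=254
  after byte 3 (0x6A): sum1=212, sum2=211
  after byte 4 (0x97): sum1=108, sum2=64
  after byte 5 (0xC9): sum1=54, sum2=118
Checksum = sum2·256 + sum1 = 118·256 + 54 = 30262 = 0x7636.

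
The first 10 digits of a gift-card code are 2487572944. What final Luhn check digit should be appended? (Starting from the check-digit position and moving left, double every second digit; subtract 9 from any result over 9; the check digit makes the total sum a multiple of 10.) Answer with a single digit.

Partial digits right→left: 4 4 9 2 7 5 7 8 4 2
Double every second digit counting from the check-digit position (so the 1st, 3rd, 5th, ... of the partial from the right).
  doubled (with −9 where >9): 8 9 5 5 8 → sum 35
  kept as-is: 4 2 5 8 2 → sum 21
Total = 35 + 21 = 56.
Check digit = (10 − (56 mod 10)) mod 10 = 4.

4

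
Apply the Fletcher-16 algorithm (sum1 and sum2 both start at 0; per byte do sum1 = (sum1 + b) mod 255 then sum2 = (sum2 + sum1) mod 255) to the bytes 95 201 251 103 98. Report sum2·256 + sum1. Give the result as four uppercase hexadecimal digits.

Running sums (mod 255):
  after byte 0 (95): sum1=95, sum2=95
  after byte 1 (201): sum1=41, sum2=136
  after byte 2 (251): sum1=37, sum2=173
  after byte 3 (103): sum1=140, sum2=58
  after byte 4 (98): sum1=238, sum2=41
Checksum = sum2·256 + sum1 = 41·256 + 238 = 10734 = 0x29EE.

29EE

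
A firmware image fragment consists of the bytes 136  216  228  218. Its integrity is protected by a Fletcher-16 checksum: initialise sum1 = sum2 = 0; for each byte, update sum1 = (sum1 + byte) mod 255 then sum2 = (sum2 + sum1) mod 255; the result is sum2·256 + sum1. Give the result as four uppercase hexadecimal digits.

Running sums (mod 255):
  after byte 0 (136): sum1=136, sum2=136
  after byte 1 (216): sum1=97, sum2=233
  after byte 2 (228): sum1=70, sum2=48
  after byte 3 (218): sum1=33, sum2=81
Checksum = sum2·256 + sum1 = 81·256 + 33 = 20769 = 0x5121.

5121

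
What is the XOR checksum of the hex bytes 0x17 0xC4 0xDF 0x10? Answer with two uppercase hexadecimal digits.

XOR the bytes together:
  start with 0x17
  0x17 ⊕ 0xC4 = 0xD3
  0xD3 ⊕ 0xDF = 0x0C
  0x0C ⊕ 0x10 = 0x1C

1C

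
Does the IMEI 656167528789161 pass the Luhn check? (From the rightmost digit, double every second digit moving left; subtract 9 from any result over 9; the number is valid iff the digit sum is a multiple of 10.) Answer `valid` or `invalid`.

From the right, keep odd positions and double even positions (subtract 9 from any doubled value over 9):
  doubled (positions 2,4,...): 3 9 5 4 5 2 1 → sum 29
  kept (positions 1,3,...): 1 1 8 8 5 6 6 6 → sum 41
Total = 70.
70 mod 10 = 0, so the number is valid.

valid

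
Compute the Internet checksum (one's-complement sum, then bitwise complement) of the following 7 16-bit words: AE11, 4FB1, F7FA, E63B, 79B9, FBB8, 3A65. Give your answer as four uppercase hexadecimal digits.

One's-complement addition (fold any carry out of bit 15 back into bit 0):
  0xAE11 + 0x4FB1 = 0x0FDC2
  0xFDC2 + 0xF7FA = 0x1F5BC → wrap carry → 0xF5BD
  0xF5BD + 0xE63B = 0x1DBF8 → wrap carry → 0xDBF9
  0xDBF9 + 0x79B9 = 0x155B2 → wrap carry → 0x55B3
  0x55B3 + 0xFBB8 = 0x1516B → wrap carry → 0x516C
  0x516C + 0x3A65 = 0x08BD1
One's-complement sum = 0x8BD1.
Checksum = ~0x8BD1 & 0xFFFF = 0x742E.

742E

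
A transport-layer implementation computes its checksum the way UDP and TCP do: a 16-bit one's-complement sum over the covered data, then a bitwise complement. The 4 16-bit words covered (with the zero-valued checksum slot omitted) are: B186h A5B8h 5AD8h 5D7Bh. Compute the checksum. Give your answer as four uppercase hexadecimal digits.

F06C

One's-complement addition (fold any carry out of bit 15 back into bit 0):
  0xB186 + 0xA5B8 = 0x1573E → wrap carry → 0x573F
  0x573F + 0x5AD8 = 0x0B217
  0xB217 + 0x5D7B = 0x10F92 → wrap carry → 0x0F93
One's-complement sum = 0x0F93.
Checksum = ~0x0F93 & 0xFFFF = 0xF06C.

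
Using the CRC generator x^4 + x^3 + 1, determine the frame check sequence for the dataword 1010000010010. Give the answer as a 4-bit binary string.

1011

Append 4 zeros: 10100000100100000. Divide by 11001 (XOR where the leading bit is 1):
  pos 0: 10100 XOR 11001 = 01101
  pos 1: 11010 XOR 11001 = 00011
  pos 4: 11001 XOR 11001 = 00000
  pos 11: 10000 XOR 11001 = 01001
  pos 12: 10010 XOR 11001 = 01011
Remainder (last 4 bits) = 1011. This is the CRC / FCS.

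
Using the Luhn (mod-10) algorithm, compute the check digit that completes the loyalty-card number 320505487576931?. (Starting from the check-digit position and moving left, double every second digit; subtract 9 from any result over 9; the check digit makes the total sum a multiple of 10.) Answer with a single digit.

1

Partial digits right→left: 1 3 9 6 7 5 7 8 4 5 0 5 0 2 3
Double every second digit counting from the check-digit position (so the 1st, 3rd, 5th, ... of the partial from the right).
  doubled (with −9 where >9): 2 9 5 5 8 0 0 6 → sum 35
  kept as-is: 3 6 5 8 5 5 2 → sum 34
Total = 35 + 34 = 69.
Check digit = (10 − (69 mod 10)) mod 10 = 1.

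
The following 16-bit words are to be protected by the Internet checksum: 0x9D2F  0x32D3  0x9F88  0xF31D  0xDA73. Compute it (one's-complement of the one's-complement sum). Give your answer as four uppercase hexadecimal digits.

C2E2

One's-complement addition (fold any carry out of bit 15 back into bit 0):
  0x9D2F + 0x32D3 = 0x0D002
  0xD002 + 0x9F88 = 0x16F8A → wrap carry → 0x6F8B
  0x6F8B + 0xF31D = 0x162A8 → wrap carry → 0x62A9
  0x62A9 + 0xDA73 = 0x13D1C → wrap carry → 0x3D1D
One's-complement sum = 0x3D1D.
Checksum = ~0x3D1D & 0xFFFF = 0xC2E2.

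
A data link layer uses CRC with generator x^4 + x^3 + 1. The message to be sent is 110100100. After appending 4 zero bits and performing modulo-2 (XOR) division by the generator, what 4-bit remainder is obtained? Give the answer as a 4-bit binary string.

0100

Append 4 zeros: 1101001000000. Divide by 11001 (XOR where the leading bit is 1):
  pos 0: 11010 XOR 11001 = 00011
  pos 3: 11010 XOR 11001 = 00011
  pos 6: 11000 XOR 11001 = 00001
Remainder (last 4 bits) = 0100. This is the CRC / FCS.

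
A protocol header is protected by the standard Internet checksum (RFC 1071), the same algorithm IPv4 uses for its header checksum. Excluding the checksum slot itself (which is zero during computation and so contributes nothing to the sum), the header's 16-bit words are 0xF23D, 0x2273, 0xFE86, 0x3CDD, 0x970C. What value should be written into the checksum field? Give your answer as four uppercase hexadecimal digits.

18DE

One's-complement addition (fold any carry out of bit 15 back into bit 0):
  0xF23D + 0x2273 = 0x114B0 → wrap carry → 0x14B1
  0x14B1 + 0xFE86 = 0x11337 → wrap carry → 0x1338
  0x1338 + 0x3CDD = 0x05015
  0x5015 + 0x970C = 0x0E721
One's-complement sum = 0xE721.
Checksum = ~0xE721 & 0xFFFF = 0x18DE.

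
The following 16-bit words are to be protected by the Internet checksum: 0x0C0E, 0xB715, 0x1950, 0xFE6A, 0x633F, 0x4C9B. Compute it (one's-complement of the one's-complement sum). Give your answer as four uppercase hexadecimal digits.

One's-complement addition (fold any carry out of bit 15 back into bit 0):
  0x0C0E + 0xB715 = 0x0C323
  0xC323 + 0x1950 = 0x0DC73
  0xDC73 + 0xFE6A = 0x1DADD → wrap carry → 0xDADE
  0xDADE + 0x633F = 0x13E1D → wrap carry → 0x3E1E
  0x3E1E + 0x4C9B = 0x08AB9
One's-complement sum = 0x8AB9.
Checksum = ~0x8AB9 & 0xFFFF = 0x7546.

7546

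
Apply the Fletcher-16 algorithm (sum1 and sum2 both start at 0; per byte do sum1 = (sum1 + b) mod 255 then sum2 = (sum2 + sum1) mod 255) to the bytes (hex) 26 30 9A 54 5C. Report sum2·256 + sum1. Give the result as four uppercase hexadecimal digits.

54A1

Running sums (mod 255):
  after byte 0 (26): sum1=38, sum2=38
  after byte 1 (30): sum1=86, sum2=124
  after byte 2 (9A): sum1=240, sum2=109
  after byte 3 (54): sum1=69, sum2=178
  after byte 4 (5C): sum1=161, sum2=84
Checksum = sum2·256 + sum1 = 84·256 + 161 = 21665 = 0x54A1.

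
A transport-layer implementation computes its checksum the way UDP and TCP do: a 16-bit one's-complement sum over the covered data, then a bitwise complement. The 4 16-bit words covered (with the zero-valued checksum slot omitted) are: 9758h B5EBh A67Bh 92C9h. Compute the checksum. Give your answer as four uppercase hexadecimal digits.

7976

One's-complement addition (fold any carry out of bit 15 back into bit 0):
  0x9758 + 0xB5EB = 0x14D43 → wrap carry → 0x4D44
  0x4D44 + 0xA67B = 0x0F3BF
  0xF3BF + 0x92C9 = 0x18688 → wrap carry → 0x8689
One's-complement sum = 0x8689.
Checksum = ~0x8689 & 0xFFFF = 0x7976.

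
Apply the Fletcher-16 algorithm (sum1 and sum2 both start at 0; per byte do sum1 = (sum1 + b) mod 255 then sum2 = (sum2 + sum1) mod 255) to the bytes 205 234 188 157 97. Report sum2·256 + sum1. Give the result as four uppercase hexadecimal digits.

8374

Running sums (mod 255):
  after byte 0 (205): sum1=205, sum2=205
  after byte 1 (234): sum1=184, sum2=134
  after byte 2 (188): sum1=117, sum2=251
  after byte 3 (157): sum1=19, sum2=15
  after byte 4 (97): sum1=116, sum2=131
Checksum = sum2·256 + sum1 = 131·256 + 116 = 33652 = 0x8374.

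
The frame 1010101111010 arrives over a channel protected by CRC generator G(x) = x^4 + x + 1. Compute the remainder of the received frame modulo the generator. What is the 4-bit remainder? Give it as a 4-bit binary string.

Modulo-2 division of 1010101111010 by 10011:
  pos 0: 10101 XOR 10011 = 00110
  pos 2: 11001 XOR 10011 = 01010
  pos 3: 10101 XOR 10011 = 00110
  pos 5: 11011 XOR 10011 = 01000
  pos 6: 10000 XOR 10011 = 00011
Remainder = 1110 (nonzero — an error is detected).

1110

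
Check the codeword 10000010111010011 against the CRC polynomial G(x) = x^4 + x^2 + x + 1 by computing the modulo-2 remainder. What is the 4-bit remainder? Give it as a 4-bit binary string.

0000

Modulo-2 division of 10000010111010011 by 10111:
  pos 0: 10000 XOR 10111 = 00111
  pos 2: 11101 XOR 10111 = 01010
  pos 3: 10100 XOR 10111 = 00011
  pos 6: 11111 XOR 10111 = 01000
  pos 7: 10000 XOR 10111 = 00111
  pos 9: 11110 XOR 10111 = 01001
  pos 10: 10010 XOR 10111 = 00101
  pos 12: 10111 XOR 10111 = 00000
Remainder = 0000 (zero — the frame passes the CRC check).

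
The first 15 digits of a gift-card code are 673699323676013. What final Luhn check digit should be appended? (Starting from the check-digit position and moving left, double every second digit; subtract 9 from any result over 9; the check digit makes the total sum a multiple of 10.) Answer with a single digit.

2

Partial digits right→left: 3 1 0 6 7 6 3 2 3 9 9 6 3 7 6
Double every second digit counting from the check-digit position (so the 1st, 3rd, 5th, ... of the partial from the right).
  doubled (with −9 where >9): 6 0 5 6 6 9 6 3 → sum 41
  kept as-is: 1 6 6 2 9 6 7 → sum 37
Total = 41 + 37 = 78.
Check digit = (10 − (78 mod 10)) mod 10 = 2.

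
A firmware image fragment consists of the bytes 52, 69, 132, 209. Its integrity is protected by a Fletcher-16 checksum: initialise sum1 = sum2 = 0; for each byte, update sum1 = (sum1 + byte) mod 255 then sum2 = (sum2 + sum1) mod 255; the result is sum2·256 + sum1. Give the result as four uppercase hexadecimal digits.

Running sums (mod 255):
  after byte 0 (52): sum1=52, sum2=52
  after byte 1 (69): sum1=121, sum2=173
  after byte 2 (132): sum1=253, sum2=171
  after byte 3 (209): sum1=207, sum2=123
Checksum = sum2·256 + sum1 = 123·256 + 207 = 31695 = 0x7BCF.

7BCF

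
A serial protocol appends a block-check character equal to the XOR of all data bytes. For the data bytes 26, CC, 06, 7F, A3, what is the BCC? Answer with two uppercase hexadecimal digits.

30

XOR the bytes together:
  start with 0x26
  0x26 ⊕ 0xCC = 0xEA
  0xEA ⊕ 0x06 = 0xEC
  0xEC ⊕ 0x7F = 0x93
  0x93 ⊕ 0xA3 = 0x30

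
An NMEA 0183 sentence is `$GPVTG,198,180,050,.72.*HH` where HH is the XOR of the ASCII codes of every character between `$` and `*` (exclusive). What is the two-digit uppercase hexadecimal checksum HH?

6B

XOR the ASCII codes of the payload characters:
  'G' = 0x47 → acc = 0x47
  'P' = 0x50 → acc = 0x17
  'V' = 0x56 → acc = 0x41
  'T' = 0x54 → acc = 0x15
  'G' = 0x47 → acc = 0x52
  ',' = 0x2C → acc = 0x7E
  '1' = 0x31 → acc = 0x4F
  '9' = 0x39 → acc = 0x76
  '8' = 0x38 → acc = 0x4E
  ',' = 0x2C → acc = 0x62
  '1' = 0x31 → acc = 0x53
  '8' = 0x38 → acc = 0x6B
  '0' = 0x30 → acc = 0x5B
  ',' = 0x2C → acc = 0x77
  '0' = 0x30 → acc = 0x47
  '5' = 0x35 → acc = 0x72
  '0' = 0x30 → acc = 0x42
  ',' = 0x2C → acc = 0x6E
  '.' = 0x2E → acc = 0x40
  '7' = 0x37 → acc = 0x77
  '2' = 0x32 → acc = 0x45
  '.' = 0x2E → acc = 0x6B
Checksum = 0x6B.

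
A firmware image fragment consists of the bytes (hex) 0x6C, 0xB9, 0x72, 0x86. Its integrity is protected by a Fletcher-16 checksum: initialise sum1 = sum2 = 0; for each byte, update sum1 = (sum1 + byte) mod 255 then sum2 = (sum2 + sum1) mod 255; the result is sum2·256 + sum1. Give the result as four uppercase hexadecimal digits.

4A1F

Running sums (mod 255):
  after byte 0 (0x6C): sum1=108, sum2=108
  after byte 1 (0xB9): sum1=38, sum2=146
  after byte 2 (0x72): sum1=152, sum2=43
  after byte 3 (0x86): sum1=31, sum2=74
Checksum = sum2·256 + sum1 = 74·256 + 31 = 18975 = 0x4A1F.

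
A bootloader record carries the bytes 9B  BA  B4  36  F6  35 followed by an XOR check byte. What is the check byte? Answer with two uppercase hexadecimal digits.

XOR the bytes together:
  start with 0x9B
  0x9B ⊕ 0xBA = 0x21
  0x21 ⊕ 0xB4 = 0x95
  0x95 ⊕ 0x36 = 0xA3
  0xA3 ⊕ 0xF6 = 0x55
  0x55 ⊕ 0x35 = 0x60

60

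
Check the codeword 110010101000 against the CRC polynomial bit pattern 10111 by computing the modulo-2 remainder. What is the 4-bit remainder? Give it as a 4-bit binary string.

1000

Modulo-2 division of 110010101000 by 10111:
  pos 0: 11001 XOR 10111 = 01110
  pos 1: 11100 XOR 10111 = 01011
  pos 2: 10111 XOR 10111 = 00000
Remainder = 1000 (nonzero — an error is detected).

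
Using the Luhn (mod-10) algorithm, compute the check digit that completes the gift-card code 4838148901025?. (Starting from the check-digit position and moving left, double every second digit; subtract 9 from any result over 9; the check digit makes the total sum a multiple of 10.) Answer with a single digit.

Partial digits right→left: 5 2 0 1 0 9 8 4 1 8 3 8 4
Double every second digit counting from the check-digit position (so the 1st, 3rd, 5th, ... of the partial from the right).
  doubled (with −9 where >9): 1 0 0 7 2 6 8 → sum 24
  kept as-is: 2 1 9 4 8 8 → sum 32
Total = 24 + 32 = 56.
Check digit = (10 − (56 mod 10)) mod 10 = 4.

4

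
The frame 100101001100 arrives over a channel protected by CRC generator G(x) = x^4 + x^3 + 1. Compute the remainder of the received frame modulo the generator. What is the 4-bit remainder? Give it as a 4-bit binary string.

0000

Modulo-2 division of 100101001100 by 11001:
  pos 0: 10010 XOR 11001 = 01011
  pos 1: 10111 XOR 11001 = 01110
  pos 2: 11100 XOR 11001 = 00101
  pos 4: 10101 XOR 11001 = 01100
  pos 5: 11001 XOR 11001 = 00000
Remainder = 0000 (zero — the frame passes the CRC check).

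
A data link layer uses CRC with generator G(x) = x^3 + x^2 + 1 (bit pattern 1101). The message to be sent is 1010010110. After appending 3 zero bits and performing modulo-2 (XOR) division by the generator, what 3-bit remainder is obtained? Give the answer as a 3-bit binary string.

011

Append 3 zeros: 1010010110000. Divide by 1101 (XOR where the leading bit is 1):
  pos 0: 1010 XOR 1101 = 0111
  pos 1: 1110 XOR 1101 = 0011
  pos 3: 1110 XOR 1101 = 0011
  pos 5: 1111 XOR 1101 = 0010
  pos 7: 1000 XOR 1101 = 0101
  pos 8: 1010 XOR 1101 = 0111
  pos 9: 1110 XOR 1101 = 0011
Remainder (last 3 bits) = 011. This is the CRC / FCS.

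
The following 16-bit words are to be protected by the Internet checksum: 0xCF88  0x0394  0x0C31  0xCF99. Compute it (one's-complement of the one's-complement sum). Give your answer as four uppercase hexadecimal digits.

5118

One's-complement addition (fold any carry out of bit 15 back into bit 0):
  0xCF88 + 0x0394 = 0x0D31C
  0xD31C + 0x0C31 = 0x0DF4D
  0xDF4D + 0xCF99 = 0x1AEE6 → wrap carry → 0xAEE7
One's-complement sum = 0xAEE7.
Checksum = ~0xAEE7 & 0xFFFF = 0x5118.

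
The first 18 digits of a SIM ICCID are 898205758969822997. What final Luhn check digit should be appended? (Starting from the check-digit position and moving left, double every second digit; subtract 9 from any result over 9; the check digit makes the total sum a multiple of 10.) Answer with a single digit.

Partial digits right→left: 7 9 9 2 2 8 9 6 9 8 5 7 5 0 2 8 9 8
Double every second digit counting from the check-digit position (so the 1st, 3rd, 5th, ... of the partial from the right).
  doubled (with −9 where >9): 5 9 4 9 9 1 1 4 9 → sum 51
  kept as-is: 9 2 8 6 8 7 0 8 8 → sum 56
Total = 51 + 56 = 107.
Check digit = (10 − (107 mod 10)) mod 10 = 3.

3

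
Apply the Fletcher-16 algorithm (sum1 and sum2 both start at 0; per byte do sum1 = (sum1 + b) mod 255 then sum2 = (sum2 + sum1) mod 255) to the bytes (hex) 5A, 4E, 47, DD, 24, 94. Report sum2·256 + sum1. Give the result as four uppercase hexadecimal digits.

3986

Running sums (mod 255):
  after byte 0 (5A): sum1=90, sum2=90
  after byte 1 (4E): sum1=168, sum2=3
  after byte 2 (47): sum1=239, sum2=242
  after byte 3 (DD): sum1=205, sum2=192
  after byte 4 (24): sum1=241, sum2=178
  after byte 5 (94): sum1=134, sum2=57
Checksum = sum2·256 + sum1 = 57·256 + 134 = 14726 = 0x3986.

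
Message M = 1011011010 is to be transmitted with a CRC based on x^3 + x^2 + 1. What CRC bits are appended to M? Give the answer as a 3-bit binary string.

010

Append 3 zeros: 1011011010000. Divide by 1101 (XOR where the leading bit is 1):
  pos 0: 1011 XOR 1101 = 0110
  pos 1: 1100 XOR 1101 = 0001
  pos 4: 1110 XOR 1101 = 0011
  pos 6: 1110 XOR 1101 = 0011
  pos 8: 1100 XOR 1101 = 0001
Remainder (last 3 bits) = 010. This is the CRC / FCS.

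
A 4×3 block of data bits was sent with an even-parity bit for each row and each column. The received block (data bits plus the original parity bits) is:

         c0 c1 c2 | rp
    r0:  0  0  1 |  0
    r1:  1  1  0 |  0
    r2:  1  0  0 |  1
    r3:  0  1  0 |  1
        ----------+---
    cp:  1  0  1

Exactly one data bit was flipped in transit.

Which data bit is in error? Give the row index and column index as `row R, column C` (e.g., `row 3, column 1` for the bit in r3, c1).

Recompute each row's even parity and compare to rp:
  r0: data parity 1, sent rp 0 → mismatch
  r1: data parity 0, sent rp 0 → ok
  r2: data parity 1, sent rp 1 → ok
  r3: data parity 1, sent rp 1 → ok
Recompute each column's even parity and compare to cp:
  c0: data parity 0, sent cp 1 → mismatch
  c1: data parity 0, sent cp 0 → ok
  c2: data parity 1, sent cp 1 → ok
Exactly one row (r0) and one column (c0) fail → the flipped bit is at their intersection.

row 0, column 0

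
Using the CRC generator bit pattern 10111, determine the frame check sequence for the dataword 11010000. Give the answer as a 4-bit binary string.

1101

Append 4 zeros: 110100000000. Divide by 10111 (XOR where the leading bit is 1):
  pos 0: 11010 XOR 10111 = 01101
  pos 1: 11010 XOR 10111 = 01101
  pos 2: 11010 XOR 10111 = 01101
  pos 3: 11010 XOR 10111 = 01101
  pos 4: 11010 XOR 10111 = 01101
  pos 5: 11010 XOR 10111 = 01101
  pos 6: 11010 XOR 10111 = 01101
  pos 7: 11010 XOR 10111 = 01101
Remainder (last 4 bits) = 1101. This is the CRC / FCS.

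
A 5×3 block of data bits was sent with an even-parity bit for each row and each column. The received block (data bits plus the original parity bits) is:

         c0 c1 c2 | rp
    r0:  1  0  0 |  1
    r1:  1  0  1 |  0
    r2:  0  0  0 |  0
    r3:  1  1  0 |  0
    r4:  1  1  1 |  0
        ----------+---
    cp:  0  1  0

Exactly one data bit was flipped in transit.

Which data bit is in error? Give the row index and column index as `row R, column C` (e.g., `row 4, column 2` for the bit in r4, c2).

row 4, column 1

Recompute each row's even parity and compare to rp:
  r0: data parity 1, sent rp 1 → ok
  r1: data parity 0, sent rp 0 → ok
  r2: data parity 0, sent rp 0 → ok
  r3: data parity 0, sent rp 0 → ok
  r4: data parity 1, sent rp 0 → mismatch
Recompute each column's even parity and compare to cp:
  c0: data parity 0, sent cp 0 → ok
  c1: data parity 0, sent cp 1 → mismatch
  c2: data parity 0, sent cp 0 → ok
Exactly one row (r4) and one column (c1) fail → the flipped bit is at their intersection.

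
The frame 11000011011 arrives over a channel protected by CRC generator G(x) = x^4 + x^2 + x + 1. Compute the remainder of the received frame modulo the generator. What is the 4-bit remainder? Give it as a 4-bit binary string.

0000

Modulo-2 division of 11000011011 by 10111:
  pos 0: 11000 XOR 10111 = 01111
  pos 1: 11110 XOR 10111 = 01001
  pos 2: 10011 XOR 10111 = 00100
  pos 4: 10010 XOR 10111 = 00101
  pos 6: 10111 XOR 10111 = 00000
Remainder = 0000 (zero — the frame passes the CRC check).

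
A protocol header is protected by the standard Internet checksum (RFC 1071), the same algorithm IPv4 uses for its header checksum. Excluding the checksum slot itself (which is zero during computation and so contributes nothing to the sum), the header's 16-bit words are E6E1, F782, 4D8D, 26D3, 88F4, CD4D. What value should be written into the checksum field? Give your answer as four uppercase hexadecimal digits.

56F8

One's-complement addition (fold any carry out of bit 15 back into bit 0):
  0xE6E1 + 0xF782 = 0x1DE63 → wrap carry → 0xDE64
  0xDE64 + 0x4D8D = 0x12BF1 → wrap carry → 0x2BF2
  0x2BF2 + 0x26D3 = 0x052C5
  0x52C5 + 0x88F4 = 0x0DBB9
  0xDBB9 + 0xCD4D = 0x1A906 → wrap carry → 0xA907
One's-complement sum = 0xA907.
Checksum = ~0xA907 & 0xFFFF = 0x56F8.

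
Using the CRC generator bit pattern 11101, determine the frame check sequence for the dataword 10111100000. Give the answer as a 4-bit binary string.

0111

Append 4 zeros: 101111000000000. Divide by 11101 (XOR where the leading bit is 1):
  pos 0: 10111 XOR 11101 = 01010
  pos 1: 10101 XOR 11101 = 01000
  pos 2: 10000 XOR 11101 = 01101
  pos 3: 11010 XOR 11101 = 00111
  pos 5: 11100 XOR 11101 = 00001
  pos 9: 10000 XOR 11101 = 01101
  pos 10: 11010 XOR 11101 = 00111
Remainder (last 4 bits) = 0111. This is the CRC / FCS.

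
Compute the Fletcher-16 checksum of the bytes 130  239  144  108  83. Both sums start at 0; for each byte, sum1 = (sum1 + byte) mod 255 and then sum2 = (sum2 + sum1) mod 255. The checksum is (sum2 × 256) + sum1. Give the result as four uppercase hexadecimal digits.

2AC2

Running sums (mod 255):
  after byte 0 (130): sum1=130, sum2=130
  after byte 1 (239): sum1=114, sum2=244
  after byte 2 (144): sum1=3, sum2=247
  after byte 3 (108): sum1=111, sum2=103
  after byte 4 (83): sum1=194, sum2=42
Checksum = sum2·256 + sum1 = 42·256 + 194 = 10946 = 0x2AC2.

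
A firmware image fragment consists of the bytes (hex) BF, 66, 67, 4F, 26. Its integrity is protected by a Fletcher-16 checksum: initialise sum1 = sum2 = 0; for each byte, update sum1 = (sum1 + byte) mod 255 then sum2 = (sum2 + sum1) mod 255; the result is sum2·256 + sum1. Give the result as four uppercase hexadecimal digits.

Running sums (mod 255):
  after byte 0 (BF): sum1=191, sum2=191
  after byte 1 (66): sum1=38, sum2=229
  after byte 2 (67): sum1=141, sum2=115
  after byte 3 (4F): sum1=220, sum2=80
  after byte 4 (26): sum1=3, sum2=83
Checksum = sum2·256 + sum1 = 83·256 + 3 = 21251 = 0x5303.

5303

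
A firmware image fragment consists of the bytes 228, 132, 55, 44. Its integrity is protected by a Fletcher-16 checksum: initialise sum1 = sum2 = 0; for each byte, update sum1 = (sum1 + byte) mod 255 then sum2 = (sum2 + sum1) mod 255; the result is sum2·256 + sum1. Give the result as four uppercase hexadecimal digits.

BBCC

Running sums (mod 255):
  after byte 0 (228): sum1=228, sum2=228
  after byte 1 (132): sum1=105, sum2=78
  after byte 2 (55): sum1=160, sum2=238
  after byte 3 (44): sum1=204, sum2=187
Checksum = sum2·256 + sum1 = 187·256 + 204 = 48076 = 0xBBCC.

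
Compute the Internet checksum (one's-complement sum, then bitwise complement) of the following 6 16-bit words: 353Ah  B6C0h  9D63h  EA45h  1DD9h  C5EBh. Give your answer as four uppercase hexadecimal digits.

One's-complement addition (fold any carry out of bit 15 back into bit 0):
  0x353A + 0xB6C0 = 0x0EBFA
  0xEBFA + 0x9D63 = 0x1895D → wrap carry → 0x895E
  0x895E + 0xEA45 = 0x173A3 → wrap carry → 0x73A4
  0x73A4 + 0x1DD9 = 0x0917D
  0x917D + 0xC5EB = 0x15768 → wrap carry → 0x5769
One's-complement sum = 0x5769.
Checksum = ~0x5769 & 0xFFFF = 0xA896.

A896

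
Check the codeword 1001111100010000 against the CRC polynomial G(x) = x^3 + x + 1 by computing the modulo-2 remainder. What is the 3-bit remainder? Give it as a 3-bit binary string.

000

Modulo-2 division of 1001111100010000 by 1011:
  pos 0: 1001 XOR 1011 = 0010
  pos 2: 1011 XOR 1011 = 0000
  pos 6: 1100 XOR 1011 = 0111
  pos 7: 1110 XOR 1011 = 0101
  pos 8: 1011 XOR 1011 = 0000
Remainder = 000 (zero — the frame passes the CRC check).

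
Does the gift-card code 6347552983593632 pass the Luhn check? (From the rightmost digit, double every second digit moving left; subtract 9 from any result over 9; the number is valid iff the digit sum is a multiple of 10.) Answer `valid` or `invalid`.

From the right, keep odd positions and double even positions (subtract 9 from any doubled value over 9):
  doubled (positions 2,4,...): 6 6 1 7 4 1 8 3 → sum 36
  kept (positions 1,3,...): 2 6 9 3 9 5 7 3 → sum 44
Total = 80.
80 mod 10 = 0, so the number is valid.

valid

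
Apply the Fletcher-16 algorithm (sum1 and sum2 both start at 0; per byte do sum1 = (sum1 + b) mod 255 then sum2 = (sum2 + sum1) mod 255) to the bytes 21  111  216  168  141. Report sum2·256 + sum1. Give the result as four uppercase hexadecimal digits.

9093

Running sums (mod 255):
  after byte 0 (21): sum1=21, sum2=21
  after byte 1 (111): sum1=132, sum2=153
  after byte 2 (216): sum1=93, sum2=246
  after byte 3 (168): sum1=6, sum2=252
  after byte 4 (141): sum1=147, sum2=144
Checksum = sum2·256 + sum1 = 144·256 + 147 = 37011 = 0x9093.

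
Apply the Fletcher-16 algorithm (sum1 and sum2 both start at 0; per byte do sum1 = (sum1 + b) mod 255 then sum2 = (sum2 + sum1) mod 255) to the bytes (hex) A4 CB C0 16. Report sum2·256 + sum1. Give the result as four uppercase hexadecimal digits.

8D47

Running sums (mod 255):
  after byte 0 (A4): sum1=164, sum2=164
  after byte 1 (CB): sum1=112, sum2=21
  after byte 2 (C0): sum1=49, sum2=70
  after byte 3 (16): sum1=71, sum2=141
Checksum = sum2·256 + sum1 = 141·256 + 71 = 36167 = 0x8D47.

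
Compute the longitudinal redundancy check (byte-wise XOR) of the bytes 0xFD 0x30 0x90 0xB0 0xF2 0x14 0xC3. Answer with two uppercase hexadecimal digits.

C8

XOR the bytes together:
  start with 0xFD
  0xFD ⊕ 0x30 = 0xCD
  0xCD ⊕ 0x90 = 0x5D
  0x5D ⊕ 0xB0 = 0xED
  0xED ⊕ 0xF2 = 0x1F
  0x1F ⊕ 0x14 = 0x0B
  0x0B ⊕ 0xC3 = 0xC8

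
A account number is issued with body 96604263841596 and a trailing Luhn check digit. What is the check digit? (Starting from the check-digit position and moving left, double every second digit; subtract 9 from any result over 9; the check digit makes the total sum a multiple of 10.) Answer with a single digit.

Partial digits right→left: 6 9 5 1 4 8 3 6 2 4 0 6 6 9
Double every second digit counting from the check-digit position (so the 1st, 3rd, 5th, ... of the partial from the right).
  doubled (with −9 where >9): 3 1 8 6 4 0 3 → sum 25
  kept as-is: 9 1 8 6 4 6 9 → sum 43
Total = 25 + 43 = 68.
Check digit = (10 − (68 mod 10)) mod 10 = 2.

2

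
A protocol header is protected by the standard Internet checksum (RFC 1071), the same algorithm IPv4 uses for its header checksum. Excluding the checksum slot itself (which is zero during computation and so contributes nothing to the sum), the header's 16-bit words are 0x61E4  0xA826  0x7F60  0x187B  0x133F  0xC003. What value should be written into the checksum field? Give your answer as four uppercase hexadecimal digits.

8AD6

One's-complement addition (fold any carry out of bit 15 back into bit 0):
  0x61E4 + 0xA826 = 0x10A0A → wrap carry → 0x0A0B
  0x0A0B + 0x7F60 = 0x0896B
  0x896B + 0x187B = 0x0A1E6
  0xA1E6 + 0x133F = 0x0B525
  0xB525 + 0xC003 = 0x17528 → wrap carry → 0x7529
One's-complement sum = 0x7529.
Checksum = ~0x7529 & 0xFFFF = 0x8AD6.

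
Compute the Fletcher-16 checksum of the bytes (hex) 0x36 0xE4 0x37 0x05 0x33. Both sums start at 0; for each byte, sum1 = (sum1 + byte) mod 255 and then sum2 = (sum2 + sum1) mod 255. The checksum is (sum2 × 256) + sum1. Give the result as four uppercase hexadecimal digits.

Running sums (mod 255):
  after byte 0 (0x36): sum1=54, sum2=54
  after byte 1 (0xE4): sum1=27, sum2=81
  after byte 2 (0x37): sum1=82, sum2=163
  after byte 3 (0x05): sum1=87, sum2=250
  after byte 4 (0x33): sum1=138, sum2=133
Checksum = sum2·256 + sum1 = 133·256 + 138 = 34186 = 0x858A.

858A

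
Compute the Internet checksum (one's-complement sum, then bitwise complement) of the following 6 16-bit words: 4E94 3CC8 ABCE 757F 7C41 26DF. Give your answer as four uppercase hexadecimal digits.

One's-complement addition (fold any carry out of bit 15 back into bit 0):
  0x4E94 + 0x3CC8 = 0x08B5C
  0x8B5C + 0xABCE = 0x1372A → wrap carry → 0x372B
  0x372B + 0x757F = 0x0ACAA
  0xACAA + 0x7C41 = 0x128EB → wrap carry → 0x28EC
  0x28EC + 0x26DF = 0x04FCB
One's-complement sum = 0x4FCB.
Checksum = ~0x4FCB & 0xFFFF = 0xB034.

B034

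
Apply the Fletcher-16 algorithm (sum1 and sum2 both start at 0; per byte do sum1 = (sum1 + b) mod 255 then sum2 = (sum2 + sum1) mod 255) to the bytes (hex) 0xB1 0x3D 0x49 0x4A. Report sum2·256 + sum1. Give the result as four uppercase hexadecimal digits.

5B82

Running sums (mod 255):
  after byte 0 (0xB1): sum1=177, sum2=177
  after byte 1 (0x3D): sum1=238, sum2=160
  after byte 2 (0x49): sum1=56, sum2=216
  after byte 3 (0x4A): sum1=130, sum2=91
Checksum = sum2·256 + sum1 = 91·256 + 130 = 23426 = 0x5B82.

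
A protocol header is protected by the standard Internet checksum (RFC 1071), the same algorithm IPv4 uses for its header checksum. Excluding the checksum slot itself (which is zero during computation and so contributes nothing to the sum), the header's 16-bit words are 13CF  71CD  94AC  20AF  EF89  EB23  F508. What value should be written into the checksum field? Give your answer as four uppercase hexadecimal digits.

One's-complement addition (fold any carry out of bit 15 back into bit 0):
  0x13CF + 0x71CD = 0x0859C
  0x859C + 0x94AC = 0x11A48 → wrap carry → 0x1A49
  0x1A49 + 0x20AF = 0x03AF8
  0x3AF8 + 0xEF89 = 0x12A81 → wrap carry → 0x2A82
  0x2A82 + 0xEB23 = 0x115A5 → wrap carry → 0x15A6
  0x15A6 + 0xF508 = 0x10AAE → wrap carry → 0x0AAF
One's-complement sum = 0x0AAF.
Checksum = ~0x0AAF & 0xFFFF = 0xF550.

F550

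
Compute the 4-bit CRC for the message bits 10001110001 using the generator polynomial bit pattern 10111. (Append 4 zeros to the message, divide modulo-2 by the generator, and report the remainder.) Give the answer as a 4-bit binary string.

Append 4 zeros: 100011100010000. Divide by 10111 (XOR where the leading bit is 1):
  pos 0: 10001 XOR 10111 = 00110
  pos 2: 11011 XOR 10111 = 01100
  pos 3: 11000 XOR 10111 = 01111
  pos 4: 11110 XOR 10111 = 01001
  pos 5: 10010 XOR 10111 = 00101
  pos 7: 10110 XOR 10111 = 00001
Remainder (last 4 bits) = 1000. This is the CRC / FCS.

1000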